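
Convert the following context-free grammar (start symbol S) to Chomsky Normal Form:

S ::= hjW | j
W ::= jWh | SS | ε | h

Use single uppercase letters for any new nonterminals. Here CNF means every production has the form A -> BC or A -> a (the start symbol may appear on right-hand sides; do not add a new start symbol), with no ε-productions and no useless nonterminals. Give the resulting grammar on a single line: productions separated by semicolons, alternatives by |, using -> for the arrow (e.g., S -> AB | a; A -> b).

Nullable: {W}; after ε-elimination: S -> j | hj | hjW; W -> h | SS | jh | jWh.
No unit productions to eliminate.
TERM: introduce A -> h, B -> j and substitute in every rule of length ≥2.
BIN: S -> ABW becomes S -> AC, C -> BW; W -> BWA becomes W -> BD, D -> WA.

S -> j | AB | AC; A -> h; B -> j; C -> BW; D -> WA; W -> h | BA | BD | SS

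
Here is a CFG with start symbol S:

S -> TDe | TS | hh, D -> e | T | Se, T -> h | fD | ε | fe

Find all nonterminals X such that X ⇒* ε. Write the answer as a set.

{D, T}

Directly nullable (have an ε-rule): {T}.
D is nullable via D -> T (every symbol on the right is already known nullable).
Not nullable: S — each has a terminal in every rule's right-hand side or depends on a non-nullable symbol.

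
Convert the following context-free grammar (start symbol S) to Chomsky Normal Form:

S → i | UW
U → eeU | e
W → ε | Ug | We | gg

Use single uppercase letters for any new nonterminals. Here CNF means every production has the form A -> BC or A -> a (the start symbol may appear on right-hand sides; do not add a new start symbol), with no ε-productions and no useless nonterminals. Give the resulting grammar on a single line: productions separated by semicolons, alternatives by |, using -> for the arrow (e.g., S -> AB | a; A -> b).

Nullable: {W}; after ε-elimination: S -> U | i | UW; U -> e | eeU; W -> e | Ug | We | gg.
After unit-elimination: S -> e | i | UW | eeU; U -> e | eeU; W -> e | Ug | We | gg.
TERM: introduce A -> e, B -> g and substitute in every rule of length ≥2.
BIN: S -> AAU becomes S -> AC, C -> AU; U -> AAU becomes U -> AD, D -> AU.

S -> e | i | AC | UW; A -> e; B -> g; C -> AU; D -> AU; U -> e | AD; W -> e | BB | UB | WA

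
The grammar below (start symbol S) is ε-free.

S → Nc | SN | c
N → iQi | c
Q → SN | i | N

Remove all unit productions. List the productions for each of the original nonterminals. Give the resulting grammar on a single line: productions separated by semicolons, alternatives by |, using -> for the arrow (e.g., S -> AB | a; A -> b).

Unit productions: Q->N.
Unit pairs (A ⇒* B via units): (Q,N).
S: inherits non-unit rules of {S} → Nc | SN | c.
N: inherits non-unit rules of {N} → c | iQi.
Q: inherits non-unit rules of {N, Q} → SN | c | i | iQi.

S -> c | Nc | SN; N -> c | iQi; Q -> c | i | SN | iQi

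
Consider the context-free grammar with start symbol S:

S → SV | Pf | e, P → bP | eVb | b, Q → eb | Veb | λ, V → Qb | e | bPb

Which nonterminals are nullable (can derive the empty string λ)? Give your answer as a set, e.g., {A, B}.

{Q}

Directly nullable (have an ε-rule): {Q}.
Not nullable: P, S, V — each has a terminal in every rule's right-hand side or depends on a non-nullable symbol.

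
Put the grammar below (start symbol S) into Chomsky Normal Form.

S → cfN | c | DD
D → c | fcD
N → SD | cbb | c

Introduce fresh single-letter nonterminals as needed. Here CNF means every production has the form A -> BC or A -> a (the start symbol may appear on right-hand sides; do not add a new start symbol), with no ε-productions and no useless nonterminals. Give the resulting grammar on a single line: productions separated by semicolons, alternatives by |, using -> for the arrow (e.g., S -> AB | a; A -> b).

No ε-productions.
No unit productions to eliminate.
TERM: introduce C -> b, B -> c, A -> f and substitute in every rule of length ≥2.
BIN: D -> ABD becomes D -> AE, E -> BD; N -> BCC becomes N -> BF, F -> CC; S -> BAN becomes S -> BG, G -> AN.

S -> c | BG | DD; A -> f; B -> c; C -> b; D -> c | AE; E -> BD; F -> CC; G -> AN; N -> c | BF | SD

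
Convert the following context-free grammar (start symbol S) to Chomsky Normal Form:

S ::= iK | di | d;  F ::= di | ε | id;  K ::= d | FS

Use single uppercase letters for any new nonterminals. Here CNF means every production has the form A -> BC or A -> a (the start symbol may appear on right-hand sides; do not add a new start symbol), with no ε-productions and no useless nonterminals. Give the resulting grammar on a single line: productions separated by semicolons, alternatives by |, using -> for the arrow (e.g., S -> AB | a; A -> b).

S -> d | AB | BK; A -> d; B -> i; F -> AB | BA; K -> d | AB | BK | FS

Nullable: {F}; after ε-elimination: S -> d | di | iK; F -> di | id; K -> S | d | FS.
After unit-elimination: S -> d | di | iK; F -> di | id; K -> d | FS | di | iK.
TERM: introduce A -> d, B -> i and substitute in every rule of length ≥2.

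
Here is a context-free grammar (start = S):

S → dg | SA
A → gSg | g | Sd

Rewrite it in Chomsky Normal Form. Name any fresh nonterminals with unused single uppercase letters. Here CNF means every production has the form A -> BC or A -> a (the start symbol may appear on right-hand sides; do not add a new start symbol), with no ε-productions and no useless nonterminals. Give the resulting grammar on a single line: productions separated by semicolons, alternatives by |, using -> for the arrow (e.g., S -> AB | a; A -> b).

S -> BC | SA; A -> g | CD | SB; B -> d; C -> g; D -> SC

No ε-productions.
No unit productions to eliminate.
TERM: introduce B -> d, C -> g and substitute in every rule of length ≥2.
BIN: A -> CSC becomes A -> CD, D -> SC.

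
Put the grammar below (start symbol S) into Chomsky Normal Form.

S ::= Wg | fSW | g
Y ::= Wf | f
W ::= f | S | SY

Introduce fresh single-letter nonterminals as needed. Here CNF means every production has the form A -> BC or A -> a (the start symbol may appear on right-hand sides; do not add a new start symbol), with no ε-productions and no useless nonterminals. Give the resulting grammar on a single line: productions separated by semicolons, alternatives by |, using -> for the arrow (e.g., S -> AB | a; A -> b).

No ε-productions.
After unit-elimination: S -> g | Wg | fSW; W -> f | g | SY | Wg | fSW; Y -> f | Wf.
TERM: introduce B -> f, A -> g and substitute in every rule of length ≥2.
BIN: S -> BSW becomes S -> BC, C -> SW; W -> BSW becomes W -> BD, D -> SW.

S -> g | BC | WA; A -> g; B -> f; C -> SW; D -> SW; W -> f | g | BD | SY | WA; Y -> f | WB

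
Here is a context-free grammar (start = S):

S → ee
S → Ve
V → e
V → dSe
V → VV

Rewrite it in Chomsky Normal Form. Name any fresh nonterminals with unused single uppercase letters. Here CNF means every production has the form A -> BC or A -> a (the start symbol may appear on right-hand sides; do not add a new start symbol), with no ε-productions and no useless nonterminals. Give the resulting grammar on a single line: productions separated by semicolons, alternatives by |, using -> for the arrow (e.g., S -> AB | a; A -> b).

No ε-productions.
No unit productions to eliminate.
TERM: introduce B -> d, A -> e and substitute in every rule of length ≥2.
BIN: V -> BSA becomes V -> BC, C -> SA.

S -> AA | VA; A -> e; B -> d; C -> SA; V -> e | BC | VV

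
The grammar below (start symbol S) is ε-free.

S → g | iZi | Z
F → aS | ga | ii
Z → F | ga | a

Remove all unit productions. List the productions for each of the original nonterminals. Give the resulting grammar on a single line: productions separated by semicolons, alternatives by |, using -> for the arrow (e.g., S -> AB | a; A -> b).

S -> a | g | aS | ga | ii | iZi; F -> aS | ga | ii; Z -> a | aS | ga | ii

Unit productions: S->Z, Z->F.
Unit pairs (A ⇒* B via units): (S,F), (S,Z), (Z,F).
S: inherits non-unit rules of {F, S, Z} → a | aS | g | ga | iZi | ii.
F: inherits non-unit rules of {F} → aS | ga | ii.
Z: inherits non-unit rules of {F, Z} → a | aS | ga | ii.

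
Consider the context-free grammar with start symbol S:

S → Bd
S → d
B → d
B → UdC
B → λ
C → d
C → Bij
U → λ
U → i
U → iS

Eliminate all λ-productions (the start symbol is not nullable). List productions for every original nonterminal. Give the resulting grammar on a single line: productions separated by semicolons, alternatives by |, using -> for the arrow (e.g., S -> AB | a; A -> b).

Nullable set: {B, U}.
S -> Bd: B nullable, giving Bd | d.
Drop B -> λ.
B -> UdC: U nullable, giving UdC | dC.
C -> Bij: B nullable, giving Bij | ij.
Drop U -> λ.
Unchanged (no nullable symbols): S -> d; B -> d; C -> d; U -> i; U -> iS.

S -> d | Bd; B -> d | dC | UdC; C -> d | ij | Bij; U -> i | iS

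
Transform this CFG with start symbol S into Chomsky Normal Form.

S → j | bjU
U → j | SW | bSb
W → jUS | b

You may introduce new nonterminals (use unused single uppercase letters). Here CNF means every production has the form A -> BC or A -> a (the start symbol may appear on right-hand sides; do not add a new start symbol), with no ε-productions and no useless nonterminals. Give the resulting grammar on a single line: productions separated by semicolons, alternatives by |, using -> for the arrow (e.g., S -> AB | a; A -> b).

S -> j | AC; A -> b; B -> j; C -> BU; D -> SA; E -> US; U -> j | AD | SW; W -> b | BE

No ε-productions.
No unit productions to eliminate.
TERM: introduce A -> b, B -> j and substitute in every rule of length ≥2.
BIN: S -> ABU becomes S -> AC, C -> BU; U -> ASA becomes U -> AD, D -> SA; W -> BUS becomes W -> BE, E -> US.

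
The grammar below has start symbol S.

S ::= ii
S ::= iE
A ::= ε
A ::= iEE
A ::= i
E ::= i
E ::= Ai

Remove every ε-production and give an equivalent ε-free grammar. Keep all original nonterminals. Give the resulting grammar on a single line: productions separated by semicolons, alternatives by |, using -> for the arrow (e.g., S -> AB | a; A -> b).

Nullable set: {A}.
Drop A -> ε.
E -> Ai: A nullable, giving Ai | i.
Unchanged (no nullable symbols): S -> iE; S -> ii; A -> i; A -> iEE; E -> i.

S -> iE | ii; A -> i | iEE; E -> i | Ai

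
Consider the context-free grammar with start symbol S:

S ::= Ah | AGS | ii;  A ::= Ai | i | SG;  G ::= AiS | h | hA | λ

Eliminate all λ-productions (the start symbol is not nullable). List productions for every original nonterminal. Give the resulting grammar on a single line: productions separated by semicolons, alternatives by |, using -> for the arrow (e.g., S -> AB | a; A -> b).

S -> AS | Ah | ii | AGS; A -> S | i | Ai | SG; G -> h | hA | AiS

Nullable set: {G}.
S -> AGS: G nullable, giving AGS | AS.
A -> SG: G nullable, giving S | SG.
Drop G -> λ.
Unchanged (no nullable symbols): S -> Ah; S -> ii; A -> Ai; A -> i; G -> AiS; G -> h; G -> hA.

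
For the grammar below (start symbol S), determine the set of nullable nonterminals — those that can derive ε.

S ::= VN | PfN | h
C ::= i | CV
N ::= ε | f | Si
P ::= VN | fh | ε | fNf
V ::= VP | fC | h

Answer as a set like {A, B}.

Directly nullable (have an ε-rule): {N, P}.
Not nullable: C, S, V — each has a terminal in every rule's right-hand side or depends on a non-nullable symbol.

{N, P}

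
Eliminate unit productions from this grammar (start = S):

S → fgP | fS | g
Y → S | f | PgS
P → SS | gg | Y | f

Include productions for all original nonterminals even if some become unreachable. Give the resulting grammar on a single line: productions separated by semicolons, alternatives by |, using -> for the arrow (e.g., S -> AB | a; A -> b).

S -> g | fS | fgP; P -> f | g | SS | fS | gg | PgS | fgP; Y -> f | g | fS | PgS | fgP

Unit productions: P->Y, Y->S.
Unit pairs (A ⇒* B via units): (P,S), (P,Y), (Y,S).
S: inherits non-unit rules of {S} → fS | fgP | g.
P: inherits non-unit rules of {P, S, Y} → PgS | SS | f | fS | fgP | g | gg.
Y: inherits non-unit rules of {S, Y} → PgS | f | fS | fgP | g.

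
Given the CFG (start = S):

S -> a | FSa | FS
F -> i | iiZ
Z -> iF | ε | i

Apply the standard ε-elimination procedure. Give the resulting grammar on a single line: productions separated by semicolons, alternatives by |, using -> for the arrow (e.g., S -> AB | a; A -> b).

Nullable set: {Z}.
F -> iiZ: Z nullable, giving ii | iiZ.
Drop Z -> ε.
Unchanged (no nullable symbols): S -> FS; S -> FSa; S -> a; F -> i; Z -> i; Z -> iF.

S -> a | FS | FSa; F -> i | ii | iiZ; Z -> i | iF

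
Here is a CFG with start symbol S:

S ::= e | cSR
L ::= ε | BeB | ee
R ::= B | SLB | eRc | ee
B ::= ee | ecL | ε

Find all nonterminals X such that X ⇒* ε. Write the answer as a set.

Directly nullable (have an ε-rule): {B, L}.
R is nullable via R -> B (every symbol on the right is already known nullable).
Not nullable: S — each has a terminal in every rule's right-hand side or depends on a non-nullable symbol.

{B, L, R}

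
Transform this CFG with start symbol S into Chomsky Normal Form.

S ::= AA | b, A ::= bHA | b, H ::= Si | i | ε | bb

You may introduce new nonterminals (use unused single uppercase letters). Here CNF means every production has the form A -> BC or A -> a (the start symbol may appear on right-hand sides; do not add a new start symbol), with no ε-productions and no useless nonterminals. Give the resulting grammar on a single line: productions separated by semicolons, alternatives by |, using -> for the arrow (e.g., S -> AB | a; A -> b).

Nullable: {H}; after ε-elimination: S -> b | AA; A -> b | bA | bHA; H -> i | Si | bb.
No unit productions to eliminate.
TERM: introduce B -> b, C -> i and substitute in every rule of length ≥2.
BIN: A -> BHA becomes A -> BD, D -> HA.

S -> b | AA; A -> b | BA | BD; B -> b; C -> i; D -> HA; H -> i | BB | SC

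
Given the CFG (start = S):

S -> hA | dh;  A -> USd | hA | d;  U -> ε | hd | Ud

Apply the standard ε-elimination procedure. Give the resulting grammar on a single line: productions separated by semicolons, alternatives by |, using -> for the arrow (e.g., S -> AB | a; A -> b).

S -> dh | hA; A -> d | Sd | hA | USd; U -> d | Ud | hd

Nullable set: {U}.
A -> USd: U nullable, giving Sd | USd.
Drop U -> ε.
U -> Ud: U nullable, giving Ud | d.
Unchanged (no nullable symbols): S -> dh; S -> hA; A -> d; A -> hA; U -> hd.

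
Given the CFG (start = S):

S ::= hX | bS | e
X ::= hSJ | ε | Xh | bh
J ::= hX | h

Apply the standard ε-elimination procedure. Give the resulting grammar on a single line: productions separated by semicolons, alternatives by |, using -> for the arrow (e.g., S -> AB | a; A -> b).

S -> e | h | bS | hX; J -> h | hX; X -> h | Xh | bh | hSJ

Nullable set: {X}.
S -> hX: X nullable, giving h | hX.
J -> hX: X nullable, giving h | hX.
Drop X -> ε.
X -> Xh: X nullable, giving Xh | h.
Unchanged (no nullable symbols): S -> bS; S -> e; J -> h; X -> bh; X -> hSJ.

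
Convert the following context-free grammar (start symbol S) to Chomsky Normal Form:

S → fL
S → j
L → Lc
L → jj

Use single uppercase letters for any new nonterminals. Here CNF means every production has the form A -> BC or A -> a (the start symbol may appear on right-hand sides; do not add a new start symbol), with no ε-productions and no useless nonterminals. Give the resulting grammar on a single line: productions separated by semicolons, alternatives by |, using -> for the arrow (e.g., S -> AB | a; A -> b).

S -> j | CL; A -> c; B -> j; C -> f; L -> BB | LA

No ε-productions.
No unit productions to eliminate.
TERM: introduce A -> c, C -> f, B -> j and substitute in every rule of length ≥2.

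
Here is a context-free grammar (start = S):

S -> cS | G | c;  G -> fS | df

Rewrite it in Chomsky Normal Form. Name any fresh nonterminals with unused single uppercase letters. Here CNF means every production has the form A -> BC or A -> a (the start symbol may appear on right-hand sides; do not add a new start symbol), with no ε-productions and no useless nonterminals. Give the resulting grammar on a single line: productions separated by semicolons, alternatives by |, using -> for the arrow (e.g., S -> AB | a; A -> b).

No ε-productions.
After unit-elimination: S -> c | cS | df | fS; G -> df | fS.
TERM: introduce C -> c, A -> d, B -> f and substitute in every rule of length ≥2.
Drop unreachable/unproductive: G.

S -> c | AB | BS | CS; A -> d; B -> f; C -> c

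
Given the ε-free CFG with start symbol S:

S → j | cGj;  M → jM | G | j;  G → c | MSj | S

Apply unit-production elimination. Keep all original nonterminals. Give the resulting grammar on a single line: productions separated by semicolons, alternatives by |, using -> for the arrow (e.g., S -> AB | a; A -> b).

Unit productions: G->S, M->G.
Unit pairs (A ⇒* B via units): (G,S), (M,G), (M,S).
S: inherits non-unit rules of {S} → cGj | j.
G: inherits non-unit rules of {G, S} → MSj | c | cGj | j.
M: inherits non-unit rules of {G, M, S} → MSj | c | cGj | j | jM.

S -> j | cGj; G -> c | j | MSj | cGj; M -> c | j | jM | MSj | cGj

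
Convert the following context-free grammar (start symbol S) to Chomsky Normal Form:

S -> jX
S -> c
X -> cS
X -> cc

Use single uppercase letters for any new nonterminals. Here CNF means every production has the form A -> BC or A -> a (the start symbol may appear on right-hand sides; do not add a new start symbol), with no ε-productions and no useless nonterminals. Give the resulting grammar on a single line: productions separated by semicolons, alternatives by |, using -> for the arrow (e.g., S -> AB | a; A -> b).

No ε-productions.
No unit productions to eliminate.
TERM: introduce B -> c, A -> j and substitute in every rule of length ≥2.

S -> c | AX; A -> j; B -> c; X -> BB | BS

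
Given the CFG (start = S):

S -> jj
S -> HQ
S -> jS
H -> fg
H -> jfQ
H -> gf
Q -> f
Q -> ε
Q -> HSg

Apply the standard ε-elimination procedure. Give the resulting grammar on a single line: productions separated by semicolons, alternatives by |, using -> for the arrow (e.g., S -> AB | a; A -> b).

S -> H | HQ | jS | jj; H -> fg | gf | jf | jfQ; Q -> f | HSg

Nullable set: {Q}.
S -> HQ: Q nullable, giving H | HQ.
H -> jfQ: Q nullable, giving jf | jfQ.
Drop Q -> ε.
Unchanged (no nullable symbols): S -> jS; S -> jj; H -> fg; H -> gf; Q -> HSg; Q -> f.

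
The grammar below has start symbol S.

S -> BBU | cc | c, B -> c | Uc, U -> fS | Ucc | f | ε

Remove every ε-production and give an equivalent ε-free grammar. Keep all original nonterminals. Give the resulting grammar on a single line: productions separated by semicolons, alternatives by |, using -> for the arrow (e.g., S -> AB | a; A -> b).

S -> c | BB | cc | BBU; B -> c | Uc; U -> f | cc | fS | Ucc

Nullable set: {U}.
S -> BBU: U nullable, giving BB | BBU.
B -> Uc: U nullable, giving Uc | c.
Drop U -> ε.
U -> Ucc: U nullable, giving Ucc | cc.
Unchanged (no nullable symbols): S -> c; S -> cc; B -> c; U -> f; U -> fS.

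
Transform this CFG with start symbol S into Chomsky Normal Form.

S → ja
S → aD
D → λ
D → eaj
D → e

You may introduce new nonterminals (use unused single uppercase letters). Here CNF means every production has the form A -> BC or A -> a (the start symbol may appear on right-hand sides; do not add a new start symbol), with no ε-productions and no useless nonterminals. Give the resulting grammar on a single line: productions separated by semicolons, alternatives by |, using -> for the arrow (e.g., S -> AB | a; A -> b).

Nullable: {D}; after ε-elimination: S -> a | aD | ja; D -> e | eaj.
No unit productions to eliminate.
TERM: introduce B -> a, A -> e, C -> j and substitute in every rule of length ≥2.
BIN: D -> ABC becomes D -> AE, E -> BC.

S -> a | BD | CB; A -> e; B -> a; C -> j; D -> e | AE; E -> BC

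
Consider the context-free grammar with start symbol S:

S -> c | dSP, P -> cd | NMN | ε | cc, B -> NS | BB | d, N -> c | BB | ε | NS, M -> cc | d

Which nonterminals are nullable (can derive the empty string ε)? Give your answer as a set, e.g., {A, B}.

Directly nullable (have an ε-rule): {N, P}.
Not nullable: B, M, S — each has a terminal in every rule's right-hand side or depends on a non-nullable symbol.

{N, P}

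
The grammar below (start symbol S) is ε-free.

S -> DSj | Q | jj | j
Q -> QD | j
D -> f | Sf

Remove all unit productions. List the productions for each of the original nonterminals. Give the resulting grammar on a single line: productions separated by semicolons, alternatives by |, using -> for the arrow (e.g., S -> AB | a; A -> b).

S -> j | QD | jj | DSj; D -> f | Sf; Q -> j | QD

Unit productions: S->Q.
Unit pairs (A ⇒* B via units): (S,Q).
S: inherits non-unit rules of {Q, S} → DSj | QD | j | jj.
D: inherits non-unit rules of {D} → Sf | f.
Q: inherits non-unit rules of {Q} → QD | j.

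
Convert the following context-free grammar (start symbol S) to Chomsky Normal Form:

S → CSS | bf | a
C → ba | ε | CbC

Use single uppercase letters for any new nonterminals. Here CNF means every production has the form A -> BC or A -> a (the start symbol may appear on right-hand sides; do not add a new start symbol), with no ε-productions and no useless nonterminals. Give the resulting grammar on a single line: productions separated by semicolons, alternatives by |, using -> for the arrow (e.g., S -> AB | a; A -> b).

Nullable: {C}; after ε-elimination: S -> a | SS | bf | CSS; C -> b | Cb | bC | ba | CbC.
No unit productions to eliminate.
TERM: introduce B -> a, A -> b, D -> f and substitute in every rule of length ≥2.
BIN: C -> CAC becomes C -> CE, E -> AC; S -> CSS becomes S -> CF, F -> SS.

S -> a | AD | CF | SS; A -> b; B -> a; C -> b | AB | AC | CA | CE; D -> f; E -> AC; F -> SS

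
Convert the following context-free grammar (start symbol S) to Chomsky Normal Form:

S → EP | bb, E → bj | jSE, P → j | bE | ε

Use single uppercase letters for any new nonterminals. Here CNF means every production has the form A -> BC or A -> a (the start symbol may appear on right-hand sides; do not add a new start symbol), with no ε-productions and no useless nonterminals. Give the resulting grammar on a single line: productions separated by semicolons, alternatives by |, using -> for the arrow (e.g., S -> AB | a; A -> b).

Nullable: {P}; after ε-elimination: S -> E | EP | bb; E -> bj | jSE; P -> j | bE.
After unit-elimination: S -> EP | bb | bj | jSE; E -> bj | jSE; P -> j | bE.
TERM: introduce A -> b, B -> j and substitute in every rule of length ≥2.
BIN: E -> BSE becomes E -> BC, C -> SE; S -> BSE becomes S -> BD, D -> SE.

S -> AA | AB | BD | EP; A -> b; B -> j; C -> SE; D -> SE; E -> AB | BC; P -> j | AE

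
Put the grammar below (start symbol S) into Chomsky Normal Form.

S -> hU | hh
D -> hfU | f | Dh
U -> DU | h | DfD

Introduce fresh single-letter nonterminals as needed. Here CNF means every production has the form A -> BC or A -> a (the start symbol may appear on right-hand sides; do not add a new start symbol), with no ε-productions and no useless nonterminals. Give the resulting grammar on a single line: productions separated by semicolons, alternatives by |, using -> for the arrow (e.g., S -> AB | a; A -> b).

S -> AA | AU; A -> h; B -> f; C -> BU; D -> f | AC | DA; E -> BD; U -> h | DE | DU

No ε-productions.
No unit productions to eliminate.
TERM: introduce B -> f, A -> h and substitute in every rule of length ≥2.
BIN: D -> ABU becomes D -> AC, C -> BU; U -> DBD becomes U -> DE, E -> BD.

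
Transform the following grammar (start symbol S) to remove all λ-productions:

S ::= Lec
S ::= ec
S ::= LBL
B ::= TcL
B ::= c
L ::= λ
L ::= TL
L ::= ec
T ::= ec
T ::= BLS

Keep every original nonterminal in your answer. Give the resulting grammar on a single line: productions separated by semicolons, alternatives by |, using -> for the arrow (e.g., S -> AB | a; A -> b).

Nullable set: {L}.
S -> LBL: L, L nullable, giving B | BL | LB | LBL.
S -> Lec: L nullable, giving Lec | ec.
B -> TcL: L nullable, giving Tc | TcL.
Drop L -> λ.
L -> TL: L nullable, giving T | TL.
T -> BLS: L nullable, giving BLS | BS.
Unchanged (no nullable symbols): S -> ec; B -> c; L -> ec; T -> ec.

S -> B | BL | LB | ec | LBL | Lec; B -> c | Tc | TcL; L -> T | TL | ec; T -> BS | ec | BLS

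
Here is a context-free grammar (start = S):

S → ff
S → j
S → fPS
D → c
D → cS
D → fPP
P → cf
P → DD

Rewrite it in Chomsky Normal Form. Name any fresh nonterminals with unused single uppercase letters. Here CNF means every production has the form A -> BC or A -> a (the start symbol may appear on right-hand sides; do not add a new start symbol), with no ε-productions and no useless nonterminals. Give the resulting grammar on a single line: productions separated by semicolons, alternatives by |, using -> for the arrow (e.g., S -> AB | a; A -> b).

S -> j | BB | BE; A -> c; B -> f; C -> PP; D -> c | AS | BC; E -> PS; P -> AB | DD

No ε-productions.
No unit productions to eliminate.
TERM: introduce A -> c, B -> f and substitute in every rule of length ≥2.
BIN: D -> BPP becomes D -> BC, C -> PP; S -> BPS becomes S -> BE, E -> PS.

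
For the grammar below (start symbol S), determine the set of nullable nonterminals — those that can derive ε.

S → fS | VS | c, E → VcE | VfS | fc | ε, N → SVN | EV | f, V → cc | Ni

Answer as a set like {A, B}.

Directly nullable (have an ε-rule): {E}.
Not nullable: N, S, V — each has a terminal in every rule's right-hand side or depends on a non-nullable symbol.

{E}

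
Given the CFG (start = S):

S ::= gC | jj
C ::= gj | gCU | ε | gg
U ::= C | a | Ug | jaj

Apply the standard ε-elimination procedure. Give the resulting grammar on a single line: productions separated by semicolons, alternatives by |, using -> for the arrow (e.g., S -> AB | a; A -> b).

S -> g | gC | jj; C -> g | gC | gU | gg | gj | gCU; U -> C | a | g | Ug | jaj

Nullable set: {C, U}.
S -> gC: C nullable, giving g | gC.
Drop C -> ε.
C -> gCU: C, U nullable, giving g | gC | gCU | gU.
U -> C: C nullable, giving C.
U -> Ug: U nullable, giving Ug | g.
Unchanged (no nullable symbols): S -> jj; C -> gg; C -> gj; U -> a; U -> jaj.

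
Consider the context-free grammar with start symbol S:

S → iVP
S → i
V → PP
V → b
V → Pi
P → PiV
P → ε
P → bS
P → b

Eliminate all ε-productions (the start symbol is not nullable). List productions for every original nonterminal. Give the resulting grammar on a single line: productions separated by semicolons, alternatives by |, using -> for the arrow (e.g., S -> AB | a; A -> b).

Nullable set: {P, V}.
S -> iVP: V, P nullable, giving i | iP | iV | iVP.
Drop P -> ε.
P -> PiV: P, V nullable, giving Pi | PiV | i | iV.
V -> PP: P, P nullable, giving P | PP.
V -> Pi: P nullable, giving Pi | i.
Unchanged (no nullable symbols): S -> i; P -> b; P -> bS; V -> b.

S -> i | iP | iV | iVP; P -> b | i | Pi | bS | iV | PiV; V -> P | b | i | PP | Pi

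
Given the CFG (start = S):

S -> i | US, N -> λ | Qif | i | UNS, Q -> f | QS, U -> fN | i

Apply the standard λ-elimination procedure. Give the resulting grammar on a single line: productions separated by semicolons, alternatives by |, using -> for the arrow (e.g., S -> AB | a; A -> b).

Nullable set: {N}.
Drop N -> λ.
N -> UNS: N nullable, giving UNS | US.
U -> fN: N nullable, giving f | fN.
Unchanged (no nullable symbols): S -> US; S -> i; N -> Qif; N -> i; Q -> QS; Q -> f; U -> i.

S -> i | US; N -> i | US | Qif | UNS; Q -> f | QS; U -> f | i | fN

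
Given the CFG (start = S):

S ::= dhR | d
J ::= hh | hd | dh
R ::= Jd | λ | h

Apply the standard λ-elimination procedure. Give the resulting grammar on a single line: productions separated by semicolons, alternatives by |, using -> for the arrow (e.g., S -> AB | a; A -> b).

Nullable set: {R}.
S -> dhR: R nullable, giving dh | dhR.
Drop R -> λ.
Unchanged (no nullable symbols): S -> d; J -> dh; J -> hd; J -> hh; R -> Jd; R -> h.

S -> d | dh | dhR; J -> dh | hd | hh; R -> h | Jd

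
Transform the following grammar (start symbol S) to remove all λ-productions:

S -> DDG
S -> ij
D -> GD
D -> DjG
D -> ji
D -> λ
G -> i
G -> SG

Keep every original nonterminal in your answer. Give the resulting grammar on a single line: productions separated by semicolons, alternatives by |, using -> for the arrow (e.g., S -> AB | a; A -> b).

Nullable set: {D}.
S -> DDG: D, D nullable, giving DDG | DG | G.
Drop D -> λ.
D -> DjG: D nullable, giving DjG | jG.
D -> GD: D nullable, giving G | GD.
Unchanged (no nullable symbols): S -> ij; D -> ji; G -> SG; G -> i.

S -> G | DG | ij | DDG; D -> G | GD | jG | ji | DjG; G -> i | SG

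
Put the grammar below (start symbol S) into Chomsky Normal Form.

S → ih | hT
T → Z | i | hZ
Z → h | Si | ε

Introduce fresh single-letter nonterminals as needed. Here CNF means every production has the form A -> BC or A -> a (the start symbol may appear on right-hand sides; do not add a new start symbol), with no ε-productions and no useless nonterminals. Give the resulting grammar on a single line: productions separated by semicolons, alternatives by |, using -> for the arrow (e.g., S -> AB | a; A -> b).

Nullable: {T, Z}; after ε-elimination: S -> h | hT | ih; T -> Z | h | i | hZ; Z -> h | Si.
After unit-elimination: S -> h | hT | ih; T -> h | i | Si | hZ; Z -> h | Si.
TERM: introduce A -> h, B -> i and substitute in every rule of length ≥2.

S -> h | AT | BA; A -> h; B -> i; T -> h | i | AZ | SB; Z -> h | SB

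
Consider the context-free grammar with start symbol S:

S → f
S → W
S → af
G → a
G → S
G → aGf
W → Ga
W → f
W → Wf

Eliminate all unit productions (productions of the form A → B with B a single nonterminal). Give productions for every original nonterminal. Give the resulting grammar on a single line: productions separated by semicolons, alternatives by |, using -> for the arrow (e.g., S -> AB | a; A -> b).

Unit productions: G->S, S->W.
Unit pairs (A ⇒* B via units): (G,S), (G,W), (S,W).
S: inherits non-unit rules of {S, W} → Ga | Wf | af | f.
G: inherits non-unit rules of {G, S, W} → Ga | Wf | a | aGf | af | f.
W: inherits non-unit rules of {W} → Ga | Wf | f.

S -> f | Ga | Wf | af; G -> a | f | Ga | Wf | af | aGf; W -> f | Ga | Wf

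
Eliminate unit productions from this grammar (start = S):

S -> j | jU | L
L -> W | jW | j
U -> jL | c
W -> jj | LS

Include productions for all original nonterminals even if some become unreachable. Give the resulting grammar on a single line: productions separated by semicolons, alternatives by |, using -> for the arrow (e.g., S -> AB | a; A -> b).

Unit productions: L->W, S->L.
Unit pairs (A ⇒* B via units): (L,W), (S,L), (S,W).
S: inherits non-unit rules of {L, S, W} → LS | j | jU | jW | jj.
L: inherits non-unit rules of {L, W} → LS | j | jW | jj.
U: inherits non-unit rules of {U} → c | jL.
W: inherits non-unit rules of {W} → LS | jj.

S -> j | LS | jU | jW | jj; L -> j | LS | jW | jj; U -> c | jL; W -> LS | jj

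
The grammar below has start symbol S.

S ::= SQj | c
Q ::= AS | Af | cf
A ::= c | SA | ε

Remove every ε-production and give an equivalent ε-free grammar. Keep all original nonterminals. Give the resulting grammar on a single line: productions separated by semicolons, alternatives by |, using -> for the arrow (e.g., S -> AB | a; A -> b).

Nullable set: {A}.
Drop A -> ε.
A -> SA: A nullable, giving S | SA.
Q -> AS: A nullable, giving AS | S.
Q -> Af: A nullable, giving Af | f.
Unchanged (no nullable symbols): S -> SQj; S -> c; A -> c; Q -> cf.

S -> c | SQj; A -> S | c | SA; Q -> S | f | AS | Af | cf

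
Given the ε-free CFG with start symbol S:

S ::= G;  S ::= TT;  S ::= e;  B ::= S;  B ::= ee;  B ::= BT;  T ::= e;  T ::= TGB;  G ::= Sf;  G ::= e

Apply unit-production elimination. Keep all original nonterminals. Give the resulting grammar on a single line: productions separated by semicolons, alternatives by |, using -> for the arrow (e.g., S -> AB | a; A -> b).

Unit productions: B->S, S->G.
Unit pairs (A ⇒* B via units): (B,G), (B,S), (S,G).
S: inherits non-unit rules of {G, S} → Sf | TT | e.
B: inherits non-unit rules of {B, G, S} → BT | Sf | TT | e | ee.
G: inherits non-unit rules of {G} → Sf | e.
T: inherits non-unit rules of {T} → TGB | e.

S -> e | Sf | TT; B -> e | BT | Sf | TT | ee; G -> e | Sf; T -> e | TGB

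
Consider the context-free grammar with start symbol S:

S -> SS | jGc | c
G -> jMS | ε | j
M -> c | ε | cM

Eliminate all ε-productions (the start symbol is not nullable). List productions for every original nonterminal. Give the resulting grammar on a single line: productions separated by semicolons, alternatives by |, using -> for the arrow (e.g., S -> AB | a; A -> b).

S -> c | SS | jc | jGc; G -> j | jS | jMS; M -> c | cM

Nullable set: {G, M}.
S -> jGc: G nullable, giving jGc | jc.
Drop G -> ε.
G -> jMS: M nullable, giving jMS | jS.
Drop M -> ε.
M -> cM: M nullable, giving c | cM.
Unchanged (no nullable symbols): S -> SS; S -> c; G -> j; M -> c.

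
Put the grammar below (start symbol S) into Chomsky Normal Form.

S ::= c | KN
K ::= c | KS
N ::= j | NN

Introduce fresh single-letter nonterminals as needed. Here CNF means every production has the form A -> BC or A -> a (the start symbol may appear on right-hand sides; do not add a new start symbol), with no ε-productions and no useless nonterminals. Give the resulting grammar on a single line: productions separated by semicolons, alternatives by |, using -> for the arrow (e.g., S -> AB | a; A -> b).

S -> c | KN; K -> c | KS; N -> j | NN

No ε-productions.
No unit productions to eliminate.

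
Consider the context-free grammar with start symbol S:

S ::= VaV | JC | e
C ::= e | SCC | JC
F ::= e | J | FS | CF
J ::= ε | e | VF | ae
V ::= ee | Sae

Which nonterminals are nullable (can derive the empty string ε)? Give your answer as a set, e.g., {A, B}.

{F, J}

Directly nullable (have an ε-rule): {J}.
F is nullable via F -> J (every symbol on the right is already known nullable).
Not nullable: C, S, V — each has a terminal in every rule's right-hand side or depends on a non-nullable symbol.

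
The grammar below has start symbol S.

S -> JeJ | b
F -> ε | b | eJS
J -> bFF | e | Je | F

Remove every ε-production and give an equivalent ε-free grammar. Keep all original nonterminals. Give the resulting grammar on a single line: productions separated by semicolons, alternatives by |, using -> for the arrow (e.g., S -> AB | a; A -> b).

Nullable set: {F, J}.
S -> JeJ: J, J nullable, giving Je | JeJ | e | eJ.
Drop F -> ε.
F -> eJS: J nullable, giving eJS | eS.
J -> F: F nullable, giving F.
J -> Je: J nullable, giving Je | e.
J -> bFF: F, F nullable, giving b | bF | bFF.
Unchanged (no nullable symbols): S -> b; F -> b; J -> e.

S -> b | e | Je | eJ | JeJ; F -> b | eS | eJS; J -> F | b | e | Je | bF | bFF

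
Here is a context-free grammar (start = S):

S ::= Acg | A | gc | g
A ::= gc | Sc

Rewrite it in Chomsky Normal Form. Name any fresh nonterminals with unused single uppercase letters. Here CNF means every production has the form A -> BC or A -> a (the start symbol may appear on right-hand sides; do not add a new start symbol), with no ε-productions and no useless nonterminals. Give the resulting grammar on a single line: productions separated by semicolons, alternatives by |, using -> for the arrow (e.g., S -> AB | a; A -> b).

No ε-productions.
After unit-elimination: S -> g | Sc | gc | Acg; A -> Sc | gc.
TERM: introduce B -> c, C -> g and substitute in every rule of length ≥2.
BIN: S -> ABC becomes S -> AD, D -> BC.

S -> g | AD | CB | SB; A -> CB | SB; B -> c; C -> g; D -> BC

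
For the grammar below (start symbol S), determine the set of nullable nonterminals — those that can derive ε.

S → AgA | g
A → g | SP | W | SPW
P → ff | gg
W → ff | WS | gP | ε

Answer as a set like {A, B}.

Directly nullable (have an ε-rule): {W}.
A is nullable via A -> W (every symbol on the right is already known nullable).
Not nullable: P, S — each has a terminal in every rule's right-hand side or depends on a non-nullable symbol.

{A, W}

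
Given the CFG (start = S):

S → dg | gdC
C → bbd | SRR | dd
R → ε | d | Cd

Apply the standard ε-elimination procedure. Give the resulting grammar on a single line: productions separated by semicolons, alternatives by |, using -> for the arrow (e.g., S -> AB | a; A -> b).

Nullable set: {R}.
C -> SRR: R, R nullable, giving S | SR | SRR.
Drop R -> ε.
Unchanged (no nullable symbols): S -> dg; S -> gdC; C -> bbd; C -> dd; R -> Cd; R -> d.

S -> dg | gdC; C -> S | SR | dd | SRR | bbd; R -> d | Cd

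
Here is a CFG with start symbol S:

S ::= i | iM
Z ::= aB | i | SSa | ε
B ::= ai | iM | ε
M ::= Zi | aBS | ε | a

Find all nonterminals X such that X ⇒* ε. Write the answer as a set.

{B, M, Z}

Directly nullable (have an ε-rule): {B, M, Z}.
Not nullable: S — each has a terminal in every rule's right-hand side or depends on a non-nullable symbol.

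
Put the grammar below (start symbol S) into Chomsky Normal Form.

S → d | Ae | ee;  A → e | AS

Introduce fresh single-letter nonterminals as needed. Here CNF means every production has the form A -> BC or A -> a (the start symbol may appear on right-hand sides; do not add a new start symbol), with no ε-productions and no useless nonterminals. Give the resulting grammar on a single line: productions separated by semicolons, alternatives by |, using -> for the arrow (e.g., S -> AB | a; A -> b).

S -> d | AB | BB; A -> e | AS; B -> e

No ε-productions.
No unit productions to eliminate.
TERM: introduce B -> e and substitute in every rule of length ≥2.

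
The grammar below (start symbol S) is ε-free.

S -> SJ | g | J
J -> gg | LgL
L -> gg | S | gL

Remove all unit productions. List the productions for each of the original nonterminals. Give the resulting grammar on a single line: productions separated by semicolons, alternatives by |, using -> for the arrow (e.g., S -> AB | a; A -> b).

S -> g | SJ | gg | LgL; J -> gg | LgL; L -> g | SJ | gL | gg | LgL

Unit productions: L->S, S->J.
Unit pairs (A ⇒* B via units): (L,J), (L,S), (S,J).
S: inherits non-unit rules of {J, S} → LgL | SJ | g | gg.
J: inherits non-unit rules of {J} → LgL | gg.
L: inherits non-unit rules of {J, L, S} → LgL | SJ | g | gL | gg.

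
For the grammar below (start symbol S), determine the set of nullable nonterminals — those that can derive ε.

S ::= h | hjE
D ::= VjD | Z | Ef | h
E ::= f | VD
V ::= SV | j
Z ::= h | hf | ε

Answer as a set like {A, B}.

{D, Z}

Directly nullable (have an ε-rule): {Z}.
D is nullable via D -> Z (every symbol on the right is already known nullable).
Not nullable: E, S, V — each has a terminal in every rule's right-hand side or depends on a non-nullable symbol.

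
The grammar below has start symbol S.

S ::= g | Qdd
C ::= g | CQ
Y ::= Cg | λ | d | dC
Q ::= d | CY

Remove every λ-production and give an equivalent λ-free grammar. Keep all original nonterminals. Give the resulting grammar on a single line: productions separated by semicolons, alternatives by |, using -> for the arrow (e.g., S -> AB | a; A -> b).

S -> g | Qdd; C -> g | CQ; Q -> C | d | CY; Y -> d | Cg | dC

Nullable set: {Y}.
Q -> CY: Y nullable, giving C | CY.
Drop Y -> λ.
Unchanged (no nullable symbols): S -> Qdd; S -> g; C -> CQ; C -> g; Q -> d; Y -> Cg; Y -> d; Y -> dC.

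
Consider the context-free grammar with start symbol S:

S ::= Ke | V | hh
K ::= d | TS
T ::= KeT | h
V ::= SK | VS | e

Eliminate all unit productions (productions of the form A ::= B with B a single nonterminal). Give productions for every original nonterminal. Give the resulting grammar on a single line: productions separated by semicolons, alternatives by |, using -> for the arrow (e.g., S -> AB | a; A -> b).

S -> e | Ke | SK | VS | hh; K -> d | TS; T -> h | KeT; V -> e | SK | VS

Unit productions: S->V.
Unit pairs (A ⇒* B via units): (S,V).
S: inherits non-unit rules of {S, V} → Ke | SK | VS | e | hh.
K: inherits non-unit rules of {K} → TS | d.
T: inherits non-unit rules of {T} → KeT | h.
V: inherits non-unit rules of {V} → SK | VS | e.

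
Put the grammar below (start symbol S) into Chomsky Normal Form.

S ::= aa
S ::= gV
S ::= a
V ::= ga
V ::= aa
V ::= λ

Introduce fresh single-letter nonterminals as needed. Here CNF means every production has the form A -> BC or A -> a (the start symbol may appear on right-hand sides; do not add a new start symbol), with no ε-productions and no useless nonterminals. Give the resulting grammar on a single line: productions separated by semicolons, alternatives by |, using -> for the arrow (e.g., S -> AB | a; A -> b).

S -> a | g | AA | BV; A -> a; B -> g; V -> AA | BA

Nullable: {V}; after ε-elimination: S -> a | g | aa | gV; V -> aa | ga.
No unit productions to eliminate.
TERM: introduce A -> a, B -> g and substitute in every rule of length ≥2.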